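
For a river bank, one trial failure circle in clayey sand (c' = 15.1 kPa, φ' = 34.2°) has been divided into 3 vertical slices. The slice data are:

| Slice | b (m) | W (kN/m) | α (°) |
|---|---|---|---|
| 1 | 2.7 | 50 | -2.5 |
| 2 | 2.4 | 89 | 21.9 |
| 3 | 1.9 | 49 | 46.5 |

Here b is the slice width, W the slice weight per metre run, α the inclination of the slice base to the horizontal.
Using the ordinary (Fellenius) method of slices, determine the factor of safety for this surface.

Ordinary method of slices: FS = Σ[c'·Δl_i + (W_i cosα_i)·tanφ'] / Σ W_i sinα_i, with Δl_i = b_i / cosα_i.
Slice 1: Δl = 2.7/cos(-2.5°) = 2.703 m; N'_1 = 50·cos(-2.5°) = 50.0; c'Δl = 40.81; W sinα = -2.2
Slice 2: Δl = 2.4/cos21.9° = 2.587 m; N'_2 = 89·cos21.9° = 82.6; c'Δl = 39.06; W sinα = 33.2
Slice 3: Δl = 1.9/cos46.5° = 2.760 m; N'_3 = 49·cos46.5° = 33.7; c'Δl = 41.68; W sinα = 35.5
Σc'Δl = 121.5 kN/m; ΣN' = 166.3 kN/m; ΣW sinα = 66.6 kN/m
Resisting = 121.5 + 166.3·tan34.2° = 121.5 + 113.0 = 234.5 kN/m
FS = 234.5 / 66.6 = 3.524

FS = 3.52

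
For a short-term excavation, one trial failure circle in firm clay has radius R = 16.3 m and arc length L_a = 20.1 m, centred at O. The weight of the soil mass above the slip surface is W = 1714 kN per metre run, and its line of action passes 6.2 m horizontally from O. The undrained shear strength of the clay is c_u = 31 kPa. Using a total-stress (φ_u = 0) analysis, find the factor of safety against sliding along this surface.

FS = 0.96

Taking moments about the centre O, the resisting moment is provided by the undrained shear strength acting along the arc:
M_R = c_u·L_a·R = 31·20.10·16.3 = 10156.5 kN·m/m
M_D = W·d = 1714·6.2 = 10626.8 kN·m/m
FS = M_R / M_D = 10156.5 / 10626.8 = 0.956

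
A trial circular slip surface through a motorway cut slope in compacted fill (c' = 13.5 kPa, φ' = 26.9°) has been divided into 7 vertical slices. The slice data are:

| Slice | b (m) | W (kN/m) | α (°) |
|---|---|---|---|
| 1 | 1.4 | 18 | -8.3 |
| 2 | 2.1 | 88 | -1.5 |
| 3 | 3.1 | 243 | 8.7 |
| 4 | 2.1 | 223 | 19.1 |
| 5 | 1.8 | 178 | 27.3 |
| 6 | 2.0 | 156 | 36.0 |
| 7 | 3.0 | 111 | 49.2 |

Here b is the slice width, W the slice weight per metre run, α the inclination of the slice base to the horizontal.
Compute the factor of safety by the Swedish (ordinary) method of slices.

Ordinary method of slices: FS = Σ[c'·Δl_i + (W_i cosα_i)·tanφ'] / Σ W_i sinα_i, with Δl_i = b_i / cosα_i.
Slice 1: Δl = 1.4/cos(-8.3°) = 1.415 m; N'_1 = 18·cos(-8.3°) = 17.8; c'Δl = 19.10; W sinα = -2.6
Slice 2: Δl = 2.1/cos(-1.5°) = 2.101 m; N'_2 = 88·cos(-1.5°) = 88.0; c'Δl = 28.36; W sinα = -2.3
Slice 3: Δl = 3.1/cos8.7° = 3.136 m; N'_3 = 243·cos8.7° = 240.2; c'Δl = 42.34; W sinα = 36.8
Slice 4: Δl = 2.1/cos19.1° = 2.222 m; N'_4 = 223·cos19.1° = 210.7; c'Δl = 30.00; W sinα = 73.0
Slice 5: Δl = 1.8/cos27.3° = 2.026 m; N'_5 = 178·cos27.3° = 158.2; c'Δl = 27.35; W sinα = 81.6
Slice 6: Δl = 2.0/cos36.0° = 2.472 m; N'_6 = 156·cos36.0° = 126.2; c'Δl = 33.37; W sinα = 91.7
Slice 7: Δl = 3.0/cos49.2° = 4.591 m; N'_7 = 111·cos49.2° = 72.5; c'Δl = 61.98; W sinα = 84.0
Σc'Δl = 242.5 kN/m; ΣN' = 913.6 kN/m; ΣW sinα = 362.2 kN/m
Resisting = 242.5 + 913.6·tan26.9° = 242.5 + 463.5 = 706.0 kN/m
FS = 706.0 / 362.2 = 1.949

FS = 1.95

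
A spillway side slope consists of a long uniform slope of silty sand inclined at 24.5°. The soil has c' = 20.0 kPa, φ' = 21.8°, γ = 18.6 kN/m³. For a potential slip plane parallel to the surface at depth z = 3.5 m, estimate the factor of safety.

FS = 1.69

For an infinite slope with a slip plane parallel to the surface (no pore pressure): FS = [c' + γz cos²β tanφ'] / [γz sinβ cosβ].
γz = 18.6·3.5 = 65.10 kN/m²
Numerator = 20.0 + 65.10·cos²24.5°·tan21.8° = 20.0 + 65.10·0.8280·0.4000 = 41.560 kPa
Denominator = 65.10·sin24.5°·cos24.5° = 65.10·0.4147·0.9100 = 24.566 kPa
FS = 41.560 / 24.566 = 1.692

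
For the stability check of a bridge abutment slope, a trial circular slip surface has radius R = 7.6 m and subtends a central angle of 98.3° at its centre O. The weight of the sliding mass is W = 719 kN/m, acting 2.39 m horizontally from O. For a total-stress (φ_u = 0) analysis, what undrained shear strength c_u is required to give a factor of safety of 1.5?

FS = c_u·L_a·R / (W·d), so c_u = FS·W·d / (L_a·R).
Arc length L_a = R·θ = 7.6·(98.3°·π/180) = 7.6·1.7157 = 13.04 m
c_u = 1.5·719·2.39 / (13.04·7.6) = 2577.6 / 99.10 = 26.01 kPa

c_u = 26.0 kPa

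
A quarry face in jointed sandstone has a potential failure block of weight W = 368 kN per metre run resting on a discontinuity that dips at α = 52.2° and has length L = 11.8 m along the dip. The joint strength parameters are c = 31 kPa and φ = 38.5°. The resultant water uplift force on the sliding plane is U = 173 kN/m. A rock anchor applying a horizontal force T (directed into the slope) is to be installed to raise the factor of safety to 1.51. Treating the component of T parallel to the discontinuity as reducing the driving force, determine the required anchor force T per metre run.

Resolving forces along and normal to the sliding plane, with the horizontal anchor force T adding T·sinα to the effective normal force and T·cosα acting up the plane against the driving force:
FS = [cL + (W cosα − U + T sinα) tanφ] / [W sinα − T cosα]
Without the anchor: N' = 52.5 kN/m, driving T_d = 290.8 kN/m, resisting R = 31·11.8 + 52.5·tan38.5° = 407.6 kN/m, FS = 1.40.
Setting FS = 1.51 and solving for T:
1.51·(290.8 − T cos52.2°) = 407.6 + T sin52.2°·tan38.5°
T·(sin52.2°·tan38.5° + 1.51·cos52.2°) = 1.51·290.8 − 407.6
T·(0.7902·0.7954 + 1.51·0.6129) = 439.1 − 407.6 = 31.5
T·1.5540 = 31.5
T = 20.3 kN/m

T = 20 kN/m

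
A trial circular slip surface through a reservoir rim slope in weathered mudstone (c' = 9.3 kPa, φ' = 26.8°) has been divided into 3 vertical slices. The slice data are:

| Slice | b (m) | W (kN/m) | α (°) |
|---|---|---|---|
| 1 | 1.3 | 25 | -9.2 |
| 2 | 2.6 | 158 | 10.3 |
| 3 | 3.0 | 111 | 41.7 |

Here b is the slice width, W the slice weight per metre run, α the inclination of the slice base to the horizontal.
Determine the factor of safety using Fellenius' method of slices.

FS = 2.11

Ordinary method of slices: FS = Σ[c'·Δl_i + (W_i cosα_i)·tanφ'] / Σ W_i sinα_i, with Δl_i = b_i / cosα_i.
Slice 1: Δl = 1.3/cos(-9.2°) = 1.317 m; N'_1 = 25·cos(-9.2°) = 24.7; c'Δl = 12.25; W sinα = -4.0
Slice 2: Δl = 2.6/cos10.3° = 2.643 m; N'_2 = 158·cos10.3° = 155.5; c'Δl = 24.58; W sinα = 28.3
Slice 3: Δl = 3.0/cos41.7° = 4.018 m; N'_3 = 111·cos41.7° = 82.9; c'Δl = 37.37; W sinα = 73.8
Σc'Δl = 74.2 kN/m; ΣN' = 263.0 kN/m; ΣW sinα = 98.1 kN/m
Resisting = 74.2 + 263.0·tan26.8° = 74.2 + 132.9 = 207.0 kN/m
FS = 207.0 / 98.1 = 2.111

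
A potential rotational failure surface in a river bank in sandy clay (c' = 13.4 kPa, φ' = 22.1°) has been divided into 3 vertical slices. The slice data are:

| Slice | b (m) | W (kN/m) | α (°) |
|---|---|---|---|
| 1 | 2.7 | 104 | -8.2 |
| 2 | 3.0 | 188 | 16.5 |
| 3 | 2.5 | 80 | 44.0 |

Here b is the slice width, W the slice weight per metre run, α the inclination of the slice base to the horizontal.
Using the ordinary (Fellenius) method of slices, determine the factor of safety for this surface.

FS = 2.80

Ordinary method of slices: FS = Σ[c'·Δl_i + (W_i cosα_i)·tanφ'] / Σ W_i sinα_i, with Δl_i = b_i / cosα_i.
Slice 1: Δl = 2.7/cos(-8.2°) = 2.728 m; N'_1 = 104·cos(-8.2°) = 102.9; c'Δl = 36.55; W sinα = -14.8
Slice 2: Δl = 3.0/cos16.5° = 3.129 m; N'_2 = 188·cos16.5° = 180.3; c'Δl = 41.93; W sinα = 53.4
Slice 3: Δl = 2.5/cos44.0° = 3.475 m; N'_3 = 80·cos44.0° = 57.5; c'Δl = 46.57; W sinα = 55.6
Σc'Δl = 125.1 kN/m; ΣN' = 340.7 kN/m; ΣW sinα = 94.1 kN/m
Resisting = 125.1 + 340.7·tan22.1° = 125.1 + 138.4 = 263.4 kN/m
FS = 263.4 / 94.1 = 2.798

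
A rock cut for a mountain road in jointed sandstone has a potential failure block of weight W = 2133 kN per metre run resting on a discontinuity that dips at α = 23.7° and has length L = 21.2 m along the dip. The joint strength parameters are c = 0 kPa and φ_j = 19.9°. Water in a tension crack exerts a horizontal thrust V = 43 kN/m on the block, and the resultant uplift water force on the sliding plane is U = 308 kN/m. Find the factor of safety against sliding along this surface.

FS = 0.66

Resolving the block weight along and normal to the plane and applying the Mohr–Coulomb strength on the joint:
N' = W cosα − U − V sinα = 2133·cos23.7° − 308 − 43·sin23.7° = 1627.8 kN/m
Driving force T = W sinα + V cosα = 2133·sin23.7° + 43·cos23.7° = 896.7 kN/m
Resisting force R = c·L + N'·tanφ_j = 0·21.2 + 1627.8·tan19.9° = 0.0 + 589.3 = 589.3 kN/m
FS = R / T = 589.3 / 896.7 = 0.657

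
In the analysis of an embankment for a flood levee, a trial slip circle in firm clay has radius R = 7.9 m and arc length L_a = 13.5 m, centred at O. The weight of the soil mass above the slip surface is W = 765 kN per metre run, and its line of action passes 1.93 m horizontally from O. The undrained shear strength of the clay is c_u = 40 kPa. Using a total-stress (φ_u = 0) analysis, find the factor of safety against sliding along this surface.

Taking moments about the centre O, the resisting moment is provided by the undrained shear strength acting along the arc:
M_R = c_u·L_a·R = 40·13.50·7.9 = 4266.0 kN·m/m
M_D = W·d = 765·1.93 = 1476.5 kN·m/m
FS = M_R / M_D = 4266.0 / 1476.5 = 2.889

FS = 2.89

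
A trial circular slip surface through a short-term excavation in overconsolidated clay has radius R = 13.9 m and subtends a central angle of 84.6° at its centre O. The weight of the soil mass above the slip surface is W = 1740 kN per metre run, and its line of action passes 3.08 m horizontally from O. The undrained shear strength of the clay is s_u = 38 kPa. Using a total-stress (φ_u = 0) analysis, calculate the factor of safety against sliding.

FS = 2.02

Taking moments about the centre O, the resisting moment is provided by the undrained shear strength acting along the arc:
Arc length L_a = R·θ = 13.9·(84.6°·π/180) = 13.9·1.4765 = 20.52 m
M_R = s_u·L_a·R = 38·20.52·13.9 = 10840.8 kN·m/m
M_D = W·d = 1740·3.08 = 5359.2 kN·m/m
FS = M_R / M_D = 10840.8 / 5359.2 = 2.023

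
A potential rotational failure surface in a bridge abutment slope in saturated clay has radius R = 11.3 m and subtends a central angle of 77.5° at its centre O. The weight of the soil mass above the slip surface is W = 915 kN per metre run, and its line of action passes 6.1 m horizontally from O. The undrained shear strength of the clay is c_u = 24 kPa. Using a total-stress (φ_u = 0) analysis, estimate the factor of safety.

Taking moments about the centre O, the resisting moment is provided by the undrained shear strength acting along the arc:
Arc length L_a = R·θ = 11.3·(77.5°·π/180) = 11.3·1.3526 = 15.28 m
M_R = c_u·L_a·R = 24·15.28·11.3 = 4145.2 kN·m/m
M_D = W·d = 915·6.1 = 5581.5 kN·m/m
FS = M_R / M_D = 4145.2 / 5581.5 = 0.743

FS = 0.74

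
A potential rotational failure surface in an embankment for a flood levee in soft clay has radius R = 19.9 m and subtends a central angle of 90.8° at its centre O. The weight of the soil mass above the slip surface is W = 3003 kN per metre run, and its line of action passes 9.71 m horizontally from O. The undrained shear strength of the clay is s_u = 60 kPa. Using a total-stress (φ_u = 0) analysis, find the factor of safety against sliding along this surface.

Taking moments about the centre O, the resisting moment is provided by the undrained shear strength acting along the arc:
Arc length L_a = R·θ = 19.9·(90.8°·π/180) = 19.9·1.5848 = 31.54 m
M_R = s_u·L_a·R = 60·31.54·19.9 = 37654.8 kN·m/m
M_D = W·d = 3003·9.71 = 29159.1 kN·m/m
FS = M_R / M_D = 37654.8 / 29159.1 = 1.291

FS = 1.29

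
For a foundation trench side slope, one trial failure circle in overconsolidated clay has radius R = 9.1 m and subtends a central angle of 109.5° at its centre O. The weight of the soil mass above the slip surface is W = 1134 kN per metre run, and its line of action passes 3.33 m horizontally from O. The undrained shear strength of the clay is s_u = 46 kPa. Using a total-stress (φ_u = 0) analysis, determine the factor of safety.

FS = 1.93

Taking moments about the centre O, the resisting moment is provided by the undrained shear strength acting along the arc:
Arc length L_a = R·θ = 9.1·(109.5°·π/180) = 9.1·1.9111 = 17.39 m
M_R = s_u·L_a·R = 46·17.39·9.1 = 7280.0 kN·m/m
M_D = W·d = 1134·3.33 = 3776.2 kN·m/m
FS = M_R / M_D = 7280.0 / 3776.2 = 1.928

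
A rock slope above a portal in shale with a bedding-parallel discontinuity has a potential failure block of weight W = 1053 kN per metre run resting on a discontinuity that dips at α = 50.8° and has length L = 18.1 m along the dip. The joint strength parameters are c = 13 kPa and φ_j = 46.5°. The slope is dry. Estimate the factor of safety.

Resolving the block weight along and normal to the plane and applying the Mohr–Coulomb strength on the joint:
N' = W cosα = 1053·cos50.8° = 665.5 kN/m
Driving force T = W sinα = 1053·sin50.8° = 816.0 kN/m
Resisting force R = c·L + N'·tanφ_j = 13·18.1 + 665.5·tan46.5° = 235.3 + 701.3 = 936.6 kN/m
FS = R / T = 936.6 / 816.0 = 1.148

FS = 1.15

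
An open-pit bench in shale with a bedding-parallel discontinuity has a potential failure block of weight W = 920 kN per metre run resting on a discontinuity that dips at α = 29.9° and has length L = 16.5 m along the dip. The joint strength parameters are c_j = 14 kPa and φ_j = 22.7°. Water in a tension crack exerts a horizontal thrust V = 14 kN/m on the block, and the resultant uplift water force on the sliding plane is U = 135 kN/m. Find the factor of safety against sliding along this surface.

FS = 1.07

Resolving the block weight along and normal to the plane and applying the Mohr–Coulomb strength on the joint:
N' = W cosα − U − V sinα = 920·cos29.9° − 135 − 14·sin29.9° = 655.6 kN/m
Driving force T = W sinα + V cosα = 920·sin29.9° + 14·cos29.9° = 470.7 kN/m
Resisting force R = c_j·L + N'·tanφ_j = 14·16.5 + 655.6·tan22.7° = 231.0 + 274.2 = 505.2 kN/m
FS = R / T = 505.2 / 470.7 = 1.073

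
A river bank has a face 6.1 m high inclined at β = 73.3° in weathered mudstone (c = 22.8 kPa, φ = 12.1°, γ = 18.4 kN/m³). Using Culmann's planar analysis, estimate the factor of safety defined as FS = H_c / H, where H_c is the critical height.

FS = 1.47

H_c = (4c/γ) · sinβ cosφ / [1 − cos(β − φ)]
    = (4·22.8/18.4) · sin73.3°·cos12.1° / [1 − cos61.2°]
    = 4.957 · 0.9365 / 0.5182 = 8.96 m
FS = H_c / H = 8.96 / 6.1 = 1.468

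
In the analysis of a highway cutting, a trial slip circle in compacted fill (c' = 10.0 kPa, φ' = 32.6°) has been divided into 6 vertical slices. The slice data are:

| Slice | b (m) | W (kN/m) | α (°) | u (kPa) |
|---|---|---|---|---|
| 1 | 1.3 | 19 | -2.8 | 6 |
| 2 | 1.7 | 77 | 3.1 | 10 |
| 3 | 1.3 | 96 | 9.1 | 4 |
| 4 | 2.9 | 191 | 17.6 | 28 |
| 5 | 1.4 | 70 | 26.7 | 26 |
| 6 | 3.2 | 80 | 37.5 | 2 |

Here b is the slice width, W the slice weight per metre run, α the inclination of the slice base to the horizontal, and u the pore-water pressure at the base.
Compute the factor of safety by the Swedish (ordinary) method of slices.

Ordinary method of slices: FS = Σ[c'·Δl_i + (W_i cosα_i − u_i·Δl_i)·tanφ'] / Σ W_i sinα_i, with Δl_i = b_i / cosα_i.
Slice 1: Δl = 1.3/cos(-2.8°) = 1.302 m; N'_1 = 19·cos(-2.8°) − 6·1.302 = 11.2; c'Δl = 13.02; W sinα = -0.9
Slice 2: Δl = 1.7/cos3.1° = 1.702 m; N'_2 = 77·cos3.1° − 10·1.702 = 59.9; c'Δl = 17.02; W sinα = 4.2
Slice 3: Δl = 1.3/cos9.1° = 1.317 m; N'_3 = 96·cos9.1° − 4·1.317 = 89.5; c'Δl = 13.17; W sinα = 15.2
Slice 4: Δl = 2.9/cos17.6° = 3.042 m; N'_4 = 191·cos17.6° − 28·3.042 = 96.9; c'Δl = 30.42; W sinα = 57.8
Slice 5: Δl = 1.4/cos26.7° = 1.567 m; N'_5 = 70·cos26.7° − 26·1.567 = 21.8; c'Δl = 15.67; W sinα = 31.5
Slice 6: Δl = 3.2/cos37.5° = 4.034 m; N'_6 = 80·cos37.5° − 2·4.034 = 55.4; c'Δl = 40.34; W sinα = 48.7
Σc'Δl = 129.6 kN/m; ΣN' = 334.6 kN/m; ΣW sinα = 156.3 kN/m
Resisting = 129.6 + 334.6·tan32.6° = 129.6 + 214.0 = 343.6 kN/m
FS = 343.6 / 156.3 = 2.198

FS = 2.20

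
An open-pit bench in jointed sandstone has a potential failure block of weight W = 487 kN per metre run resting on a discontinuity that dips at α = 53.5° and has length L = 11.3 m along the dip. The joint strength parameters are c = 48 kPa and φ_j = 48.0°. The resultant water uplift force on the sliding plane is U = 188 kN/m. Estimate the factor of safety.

Resolving the block weight along and normal to the plane and applying the Mohr–Coulomb strength on the joint:
N' = W cosα − U = 487·cos53.5° − 188 = 101.7 kN/m
Driving force T = W sinα = 487·sin53.5° = 391.5 kN/m
Resisting force R = c·L + N'·tanφ_j = 48·11.3 + 101.7·tan48.0° = 542.4 + 112.9 = 655.3 kN/m
FS = R / T = 655.3 / 391.5 = 1.674

FS = 1.67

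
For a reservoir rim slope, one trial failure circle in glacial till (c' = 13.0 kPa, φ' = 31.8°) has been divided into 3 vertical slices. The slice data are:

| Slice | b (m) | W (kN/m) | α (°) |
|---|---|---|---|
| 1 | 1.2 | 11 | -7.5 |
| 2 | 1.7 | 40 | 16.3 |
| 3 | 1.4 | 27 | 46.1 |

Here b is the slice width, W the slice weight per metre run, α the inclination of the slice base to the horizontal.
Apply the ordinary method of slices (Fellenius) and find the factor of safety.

Ordinary method of slices: FS = Σ[c'·Δl_i + (W_i cosα_i)·tanφ'] / Σ W_i sinα_i, with Δl_i = b_i / cosα_i.
Slice 1: Δl = 1.2/cos(-7.5°) = 1.210 m; N'_1 = 11·cos(-7.5°) = 10.9; c'Δl = 15.73; W sinα = -1.4
Slice 2: Δl = 1.7/cos16.3° = 1.771 m; N'_2 = 40·cos16.3° = 38.4; c'Δl = 23.03; W sinα = 11.2
Slice 3: Δl = 1.4/cos46.1° = 2.019 m; N'_3 = 27·cos46.1° = 18.7; c'Δl = 26.25; W sinα = 19.5
Σc'Δl = 65.0 kN/m; ΣN' = 68.0 kN/m; ΣW sinα = 29.2 kN/m
Resisting = 65.0 + 68.0·tan31.8° = 65.0 + 42.2 = 107.2 kN/m
FS = 107.2 / 29.2 = 3.665

FS = 3.66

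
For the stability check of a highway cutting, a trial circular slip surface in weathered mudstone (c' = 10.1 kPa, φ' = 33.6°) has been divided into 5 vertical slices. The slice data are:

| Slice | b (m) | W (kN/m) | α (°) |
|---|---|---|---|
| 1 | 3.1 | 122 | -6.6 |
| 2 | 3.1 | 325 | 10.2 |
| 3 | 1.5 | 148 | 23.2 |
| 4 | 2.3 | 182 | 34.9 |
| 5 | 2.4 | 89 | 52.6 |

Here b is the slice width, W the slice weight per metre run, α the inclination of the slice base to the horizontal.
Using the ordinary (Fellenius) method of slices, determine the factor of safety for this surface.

FS = 2.41

Ordinary method of slices: FS = Σ[c'·Δl_i + (W_i cosα_i)·tanφ'] / Σ W_i sinα_i, with Δl_i = b_i / cosα_i.
Slice 1: Δl = 3.1/cos(-6.6°) = 3.121 m; N'_1 = 122·cos(-6.6°) = 121.2; c'Δl = 31.52; W sinα = -14.0
Slice 2: Δl = 3.1/cos10.2° = 3.150 m; N'_2 = 325·cos10.2° = 319.9; c'Δl = 31.81; W sinα = 57.6
Slice 3: Δl = 1.5/cos23.2° = 1.632 m; N'_3 = 148·cos23.2° = 136.0; c'Δl = 16.48; W sinα = 58.3
Slice 4: Δl = 2.3/cos34.9° = 2.804 m; N'_4 = 182·cos34.9° = 149.3; c'Δl = 28.32; W sinα = 104.1
Slice 5: Δl = 2.4/cos52.6° = 3.951 m; N'_5 = 89·cos52.6° = 54.1; c'Δl = 39.91; W sinα = 70.7
Σc'Δl = 148.0 kN/m; ΣN' = 780.4 kN/m; ΣW sinα = 276.7 kN/m
Resisting = 148.0 + 780.4·tan33.6° = 148.0 + 518.5 = 666.6 kN/m
FS = 666.6 / 276.7 = 2.409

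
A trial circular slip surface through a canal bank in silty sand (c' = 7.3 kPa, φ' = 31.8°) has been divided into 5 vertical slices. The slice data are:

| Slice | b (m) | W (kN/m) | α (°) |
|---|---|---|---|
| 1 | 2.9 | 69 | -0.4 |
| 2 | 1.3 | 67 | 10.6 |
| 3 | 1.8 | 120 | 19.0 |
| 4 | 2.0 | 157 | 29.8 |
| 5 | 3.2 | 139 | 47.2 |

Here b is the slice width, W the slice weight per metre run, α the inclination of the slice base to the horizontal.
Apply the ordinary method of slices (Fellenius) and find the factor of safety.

Ordinary method of slices: FS = Σ[c'·Δl_i + (W_i cosα_i)·tanφ'] / Σ W_i sinα_i, with Δl_i = b_i / cosα_i.
Slice 1: Δl = 2.9/cos(-0.4°) = 2.900 m; N'_1 = 69·cos(-0.4°) = 69.0; c'Δl = 21.17; W sinα = -0.5
Slice 2: Δl = 1.3/cos10.6° = 1.323 m; N'_2 = 67·cos10.6° = 65.9; c'Δl = 9.65; W sinα = 12.3
Slice 3: Δl = 1.8/cos19.0° = 1.904 m; N'_3 = 120·cos19.0° = 113.5; c'Δl = 13.90; W sinα = 39.1
Slice 4: Δl = 2.0/cos29.8° = 2.305 m; N'_4 = 157·cos29.8° = 136.2; c'Δl = 16.82; W sinα = 78.0
Slice 5: Δl = 3.2/cos47.2° = 4.710 m; N'_5 = 139·cos47.2° = 94.4; c'Δl = 34.38; W sinα = 102.0
Σc'Δl = 95.9 kN/m; ΣN' = 479.0 kN/m; ΣW sinα = 230.9 kN/m
Resisting = 95.9 + 479.0·tan31.8° = 95.9 + 297.0 = 392.9 kN/m
FS = 392.9 / 230.9 = 1.702

FS = 1.70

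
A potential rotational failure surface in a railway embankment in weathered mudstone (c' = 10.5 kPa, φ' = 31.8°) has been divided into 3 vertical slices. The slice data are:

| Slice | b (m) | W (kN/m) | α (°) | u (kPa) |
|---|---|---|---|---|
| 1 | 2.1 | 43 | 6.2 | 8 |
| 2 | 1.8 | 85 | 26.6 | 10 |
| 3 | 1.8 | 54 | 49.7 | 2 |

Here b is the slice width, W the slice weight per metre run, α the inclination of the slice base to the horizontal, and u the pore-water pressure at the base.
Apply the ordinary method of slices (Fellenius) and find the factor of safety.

Ordinary method of slices: FS = Σ[c'·Δl_i + (W_i cosα_i − u_i·Δl_i)·tanφ'] / Σ W_i sinα_i, with Δl_i = b_i / cosα_i.
Slice 1: Δl = 2.1/cos6.2° = 2.112 m; N'_1 = 43·cos6.2° − 8·2.112 = 25.8; c'Δl = 22.18; W sinα = 4.6
Slice 2: Δl = 1.8/cos26.6° = 2.013 m; N'_2 = 85·cos26.6° − 10·2.013 = 55.9; c'Δl = 21.14; W sinα = 38.1
Slice 3: Δl = 1.8/cos49.7° = 2.783 m; N'_3 = 54·cos49.7° − 2·2.783 = 29.4; c'Δl = 29.22; W sinα = 41.2
Σc'Δl = 72.5 kN/m; ΣN' = 111.1 kN/m; ΣW sinα = 83.9 kN/m
Resisting = 72.5 + 111.1·tan31.8° = 72.5 + 68.9 = 141.4 kN/m
FS = 141.4 / 83.9 = 1.686

FS = 1.69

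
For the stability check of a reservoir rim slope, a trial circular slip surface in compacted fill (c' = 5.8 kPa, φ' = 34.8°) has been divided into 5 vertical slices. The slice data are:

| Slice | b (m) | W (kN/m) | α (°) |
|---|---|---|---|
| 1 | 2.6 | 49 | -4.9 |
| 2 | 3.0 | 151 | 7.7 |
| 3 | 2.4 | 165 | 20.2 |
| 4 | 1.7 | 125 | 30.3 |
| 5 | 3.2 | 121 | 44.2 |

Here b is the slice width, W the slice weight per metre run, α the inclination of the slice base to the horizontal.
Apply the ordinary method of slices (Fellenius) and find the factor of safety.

Ordinary method of slices: FS = Σ[c'·Δl_i + (W_i cosα_i)·tanφ'] / Σ W_i sinα_i, with Δl_i = b_i / cosα_i.
Slice 1: Δl = 2.6/cos(-4.9°) = 2.610 m; N'_1 = 49·cos(-4.9°) = 48.8; c'Δl = 15.14; W sinα = -4.2
Slice 2: Δl = 3.0/cos7.7° = 3.027 m; N'_2 = 151·cos7.7° = 149.6; c'Δl = 17.56; W sinα = 20.2
Slice 3: Δl = 2.4/cos20.2° = 2.557 m; N'_3 = 165·cos20.2° = 154.9; c'Δl = 14.83; W sinα = 57.0
Slice 4: Δl = 1.7/cos30.3° = 1.969 m; N'_4 = 125·cos30.3° = 107.9; c'Δl = 11.42; W sinα = 63.1
Slice 5: Δl = 3.2/cos44.2° = 4.464 m; N'_5 = 121·cos44.2° = 86.7; c'Δl = 25.89; W sinα = 84.4
Σc'Δl = 84.8 kN/m; ΣN' = 548.0 kN/m; ΣW sinα = 220.4 kN/m
Resisting = 84.8 + 548.0·tan34.8° = 84.8 + 380.9 = 465.7 kN/m
FS = 465.7 / 220.4 = 2.113

FS = 2.11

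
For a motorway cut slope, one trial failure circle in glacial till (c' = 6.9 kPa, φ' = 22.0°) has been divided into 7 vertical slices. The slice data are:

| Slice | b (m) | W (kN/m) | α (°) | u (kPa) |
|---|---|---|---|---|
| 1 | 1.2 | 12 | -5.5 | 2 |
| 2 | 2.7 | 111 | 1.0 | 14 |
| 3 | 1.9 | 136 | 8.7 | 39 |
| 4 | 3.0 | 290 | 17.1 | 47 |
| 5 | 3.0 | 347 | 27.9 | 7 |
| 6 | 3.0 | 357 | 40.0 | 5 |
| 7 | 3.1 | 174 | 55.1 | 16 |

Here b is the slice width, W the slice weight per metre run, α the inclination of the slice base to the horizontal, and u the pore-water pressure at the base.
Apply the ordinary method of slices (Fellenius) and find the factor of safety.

FS = 0.75

Ordinary method of slices: FS = Σ[c'·Δl_i + (W_i cosα_i − u_i·Δl_i)·tanφ'] / Σ W_i sinα_i, with Δl_i = b_i / cosα_i.
Slice 1: Δl = 1.2/cos(-5.5°) = 1.206 m; N'_1 = 12·cos(-5.5°) − 2·1.206 = 9.5; c'Δl = 8.32; W sinα = -1.2
Slice 2: Δl = 2.7/cos1.0° = 2.700 m; N'_2 = 111·cos1.0° − 14·2.700 = 73.2; c'Δl = 18.63; W sinα = 1.9
Slice 3: Δl = 1.9/cos8.7° = 1.922 m; N'_3 = 136·cos8.7° − 39·1.922 = 59.5; c'Δl = 13.26; W sinα = 20.6
Slice 4: Δl = 3.0/cos17.1° = 3.139 m; N'_4 = 290·cos17.1° − 47·3.139 = 129.7; c'Δl = 21.66; W sinα = 85.3
Slice 5: Δl = 3.0/cos27.9° = 3.395 m; N'_5 = 347·cos27.9° − 7·3.395 = 282.9; c'Δl = 23.42; W sinα = 162.4
Slice 6: Δl = 3.0/cos40.0° = 3.916 m; N'_6 = 357·cos40.0° − 5·3.916 = 253.9; c'Δl = 27.02; W sinα = 229.5
Slice 7: Δl = 3.1/cos55.1° = 5.418 m; N'_7 = 174·cos55.1° − 16·5.418 = 12.9; c'Δl = 37.39; W sinα = 142.7
Σc'Δl = 149.7 kN/m; ΣN' = 821.5 kN/m; ΣW sinα = 641.2 kN/m
Resisting = 149.7 + 821.5·tan22.0° = 149.7 + 331.9 = 481.6 kN/m
FS = 481.6 / 641.2 = 0.751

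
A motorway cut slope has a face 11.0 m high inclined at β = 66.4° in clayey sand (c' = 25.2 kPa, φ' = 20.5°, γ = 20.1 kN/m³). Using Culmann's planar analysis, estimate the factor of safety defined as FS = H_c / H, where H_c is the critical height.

H_c = (4c'/γ) · sinβ cosφ' / [1 − cos(β − φ')]
    = (4·25.2/20.1) · sin66.4°·cos20.5° / [1 − cos45.9°]
    = 5.015 · 0.8583 / 0.3041 = 14.16 m
FS = H_c / H = 14.16 / 11.0 = 1.287

FS = 1.29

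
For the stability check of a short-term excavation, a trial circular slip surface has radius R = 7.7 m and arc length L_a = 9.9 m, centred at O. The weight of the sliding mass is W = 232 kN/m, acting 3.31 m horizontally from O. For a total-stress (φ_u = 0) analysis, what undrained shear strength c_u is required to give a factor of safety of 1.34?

c_u = 13.5 kPa

FS = c_u·L_a·R / (W·d), so c_u = FS·W·d / (L_a·R).
c_u = 1.34·232·3.31 / (9.90·7.7) = 1029.0 / 76.23 = 13.50 kPa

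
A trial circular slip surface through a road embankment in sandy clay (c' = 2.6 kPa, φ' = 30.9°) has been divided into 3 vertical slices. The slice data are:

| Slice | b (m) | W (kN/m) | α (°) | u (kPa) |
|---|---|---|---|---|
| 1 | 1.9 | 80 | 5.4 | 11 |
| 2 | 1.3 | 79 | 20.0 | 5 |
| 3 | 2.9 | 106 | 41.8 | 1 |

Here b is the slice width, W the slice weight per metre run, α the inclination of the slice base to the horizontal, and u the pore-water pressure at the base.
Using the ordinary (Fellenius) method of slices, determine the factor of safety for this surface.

Ordinary method of slices: FS = Σ[c'·Δl_i + (W_i cosα_i − u_i·Δl_i)·tanφ'] / Σ W_i sinα_i, with Δl_i = b_i / cosα_i.
Slice 1: Δl = 1.9/cos5.4° = 1.908 m; N'_1 = 80·cos5.4° − 11·1.908 = 58.7; c'Δl = 4.96; W sinα = 7.5
Slice 2: Δl = 1.3/cos20.0° = 1.383 m; N'_2 = 79·cos20.0° − 5·1.383 = 67.3; c'Δl = 3.60; W sinα = 27.0
Slice 3: Δl = 2.9/cos41.8° = 3.890 m; N'_3 = 106·cos41.8° − 1·3.890 = 75.1; c'Δl = 10.11; W sinα = 70.7
Σc'Δl = 18.7 kN/m; ΣN' = 201.1 kN/m; ΣW sinα = 105.2 kN/m
Resisting = 18.7 + 201.1·tan30.9° = 18.7 + 120.4 = 139.0 kN/m
FS = 139.0 / 105.2 = 1.322

FS = 1.32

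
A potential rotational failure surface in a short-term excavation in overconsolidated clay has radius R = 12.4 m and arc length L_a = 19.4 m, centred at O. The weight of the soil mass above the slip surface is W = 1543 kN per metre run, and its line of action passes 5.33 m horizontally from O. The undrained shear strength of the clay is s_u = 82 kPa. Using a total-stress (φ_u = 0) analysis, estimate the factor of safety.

Taking moments about the centre O, the resisting moment is provided by the undrained shear strength acting along the arc:
M_R = s_u·L_a·R = 82·19.40·12.4 = 19725.9 kN·m/m
M_D = W·d = 1543·5.33 = 8224.2 kN·m/m
FS = M_R / M_D = 19725.9 / 8224.2 = 2.399

FS = 2.40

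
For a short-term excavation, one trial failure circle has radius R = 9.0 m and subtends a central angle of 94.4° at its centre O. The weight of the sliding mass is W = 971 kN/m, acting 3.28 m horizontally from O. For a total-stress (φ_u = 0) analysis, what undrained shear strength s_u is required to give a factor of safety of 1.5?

s_u = 35.8 kPa

FS = s_u·L_a·R / (W·d), so s_u = FS·W·d / (L_a·R).
Arc length L_a = R·θ = 9.0·(94.4°·π/180) = 9.0·1.6476 = 14.83 m
s_u = 1.5·971·3.28 / (14.83·9.0) = 4777.3 / 133.45 = 35.80 kPa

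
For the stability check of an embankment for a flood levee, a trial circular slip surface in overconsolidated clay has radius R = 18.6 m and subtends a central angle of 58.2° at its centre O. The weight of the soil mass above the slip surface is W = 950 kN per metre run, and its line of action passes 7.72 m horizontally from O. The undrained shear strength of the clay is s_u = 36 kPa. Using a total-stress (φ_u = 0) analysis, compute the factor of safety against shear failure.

FS = 1.72

Taking moments about the centre O, the resisting moment is provided by the undrained shear strength acting along the arc:
Arc length L_a = R·θ = 18.6·(58.2°·π/180) = 18.6·1.0158 = 18.89 m
M_R = s_u·L_a·R = 36·18.89·18.6 = 12651.1 kN·m/m
M_D = W·d = 950·7.72 = 7334.0 kN·m/m
FS = M_R / M_D = 12651.1 / 7334.0 = 1.725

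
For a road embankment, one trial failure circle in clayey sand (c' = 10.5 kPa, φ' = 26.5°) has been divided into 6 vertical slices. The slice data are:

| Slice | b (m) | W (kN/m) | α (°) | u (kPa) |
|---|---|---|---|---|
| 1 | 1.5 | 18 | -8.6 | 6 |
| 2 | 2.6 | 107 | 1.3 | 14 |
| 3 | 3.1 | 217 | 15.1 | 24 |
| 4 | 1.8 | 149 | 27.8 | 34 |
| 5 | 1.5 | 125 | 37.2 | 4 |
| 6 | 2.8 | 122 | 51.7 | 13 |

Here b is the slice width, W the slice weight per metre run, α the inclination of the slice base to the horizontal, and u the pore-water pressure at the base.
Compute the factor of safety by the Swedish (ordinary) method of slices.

Ordinary method of slices: FS = Σ[c'·Δl_i + (W_i cosα_i − u_i·Δl_i)·tanφ'] / Σ W_i sinα_i, with Δl_i = b_i / cosα_i.
Slice 1: Δl = 1.5/cos(-8.6°) = 1.517 m; N'_1 = 18·cos(-8.6°) − 6·1.517 = 8.7; c'Δl = 15.93; W sinα = -2.7
Slice 2: Δl = 2.6/cos1.3° = 2.601 m; N'_2 = 107·cos1.3° − 14·2.601 = 70.6; c'Δl = 27.31; W sinα = 2.4
Slice 3: Δl = 3.1/cos15.1° = 3.211 m; N'_3 = 217·cos15.1° − 24·3.211 = 132.4; c'Δl = 33.71; W sinα = 56.5
Slice 4: Δl = 1.8/cos27.8° = 2.035 m; N'_4 = 149·cos27.8° − 34·2.035 = 62.6; c'Δl = 21.37; W sinα = 69.5
Slice 5: Δl = 1.5/cos37.2° = 1.883 m; N'_5 = 125·cos37.2° − 4·1.883 = 92.0; c'Δl = 19.77; W sinα = 75.6
Slice 6: Δl = 2.8/cos51.7° = 4.518 m; N'_6 = 122·cos51.7° − 13·4.518 = 16.9; c'Δl = 47.44; W sinα = 95.7
Σc'Δl = 165.5 kN/m; ΣN' = 383.2 kN/m; ΣW sinα = 297.1 kN/m
Resisting = 165.5 + 383.2·tan26.5° = 165.5 + 191.1 = 356.6 kN/m
FS = 356.6 / 297.1 = 1.200

FS = 1.20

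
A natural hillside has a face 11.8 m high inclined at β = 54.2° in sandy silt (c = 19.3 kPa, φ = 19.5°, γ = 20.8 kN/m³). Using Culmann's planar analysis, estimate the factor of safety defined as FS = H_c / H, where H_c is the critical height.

FS = 1.35

H_c = (4c/γ) · sinβ cosφ / [1 − cos(β − φ)]
    = (4·19.3/20.8) · sin54.2°·cos19.5° / [1 − cos34.7°]
    = 3.712 · 0.7645 / 0.1779 = 15.95 m
FS = H_c / H = 15.95 / 11.8 = 1.352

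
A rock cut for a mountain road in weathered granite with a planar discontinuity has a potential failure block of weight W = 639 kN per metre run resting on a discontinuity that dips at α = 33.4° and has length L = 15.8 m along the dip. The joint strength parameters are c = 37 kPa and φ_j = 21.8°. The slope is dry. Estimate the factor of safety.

FS = 2.27

Resolving the block weight along and normal to the plane and applying the Mohr–Coulomb strength on the joint:
N' = W cosα = 639·cos33.4° = 533.5 kN/m
Driving force T = W sinα = 639·sin33.4° = 351.8 kN/m
Resisting force R = c·L + N'·tanφ_j = 37·15.8 + 533.5·tan21.8° = 584.6 + 213.4 = 798.0 kN/m
FS = R / T = 798.0 / 351.8 = 2.269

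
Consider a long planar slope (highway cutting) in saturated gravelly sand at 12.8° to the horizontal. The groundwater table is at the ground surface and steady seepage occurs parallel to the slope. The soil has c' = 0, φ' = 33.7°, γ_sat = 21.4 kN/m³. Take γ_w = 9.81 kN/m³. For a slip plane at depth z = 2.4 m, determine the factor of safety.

FS = 1.59

With seepage parallel to the slope and the water table at the surface, the effective normal stress on the slip plane uses the buoyant unit weight γ' = γ_sat − γ_w while the driving shear stress uses γ_sat:
FS = [c' + γ' z cos²β tanφ'] / [γ_sat z sinβ cosβ]
(For c' = 0 this reduces to FS = (γ'/γ_sat)·tanφ'/tanβ.)
γ' = 21.4 − 9.81 = 11.59 kN/m³
Numerator = 0.0 + 11.59·2.4·cos²12.8°·tan33.7° = 0.0 + 11.59·2.4·0.9509·0.6669 = 17.640 kPa
Denominator = 21.4·2.4·sin12.8°·cos12.8° = 21.4·2.4·0.2215·0.9751 = 11.096 kPa
FS = 17.640 / 11.096 = 1.590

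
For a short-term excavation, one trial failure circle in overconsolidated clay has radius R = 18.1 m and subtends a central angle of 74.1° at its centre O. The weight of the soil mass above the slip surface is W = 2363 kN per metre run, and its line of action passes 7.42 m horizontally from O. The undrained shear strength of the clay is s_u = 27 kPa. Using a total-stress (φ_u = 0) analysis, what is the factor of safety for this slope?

FS = 0.65

Taking moments about the centre O, the resisting moment is provided by the undrained shear strength acting along the arc:
Arc length L_a = R·θ = 18.1·(74.1°·π/180) = 18.1·1.2933 = 23.41 m
M_R = s_u·L_a·R = 27·23.41·18.1 = 11439.7 kN·m/m
M_D = W·d = 2363·7.42 = 17533.5 kN·m/m
FS = M_R / M_D = 11439.7 / 17533.5 = 0.652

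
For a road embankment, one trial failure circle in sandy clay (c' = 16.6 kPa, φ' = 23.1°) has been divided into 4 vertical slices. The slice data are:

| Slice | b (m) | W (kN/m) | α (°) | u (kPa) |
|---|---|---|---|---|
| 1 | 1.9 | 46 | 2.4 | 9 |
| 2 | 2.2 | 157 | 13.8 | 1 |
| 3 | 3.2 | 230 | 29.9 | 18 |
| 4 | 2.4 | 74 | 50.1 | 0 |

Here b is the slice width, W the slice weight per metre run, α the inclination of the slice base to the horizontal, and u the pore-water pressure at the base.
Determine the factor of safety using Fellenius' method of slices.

FS = 1.64

Ordinary method of slices: FS = Σ[c'·Δl_i + (W_i cosα_i − u_i·Δl_i)·tanφ'] / Σ W_i sinα_i, with Δl_i = b_i / cosα_i.
Slice 1: Δl = 1.9/cos2.4° = 1.902 m; N'_1 = 46·cos2.4° − 9·1.902 = 28.8; c'Δl = 31.57; W sinα = 1.9
Slice 2: Δl = 2.2/cos13.8° = 2.265 m; N'_2 = 157·cos13.8° − 1·2.265 = 150.2; c'Δl = 37.61; W sinα = 37.4
Slice 3: Δl = 3.2/cos29.9° = 3.691 m; N'_3 = 230·cos29.9° − 18·3.691 = 132.9; c'Δl = 61.28; W sinα = 114.7
Slice 4: Δl = 2.4/cos50.1° = 3.742 m; N'_4 = 74·cos50.1° − 0·3.742 = 47.5; c'Δl = 62.11; W sinα = 56.8
Σc'Δl = 192.6 kN/m; ΣN' = 359.5 kN/m; ΣW sinα = 210.8 kN/m
Resisting = 192.6 + 359.5·tan23.1° = 192.6 + 153.3 = 345.9 kN/m
FS = 345.9 / 210.8 = 1.641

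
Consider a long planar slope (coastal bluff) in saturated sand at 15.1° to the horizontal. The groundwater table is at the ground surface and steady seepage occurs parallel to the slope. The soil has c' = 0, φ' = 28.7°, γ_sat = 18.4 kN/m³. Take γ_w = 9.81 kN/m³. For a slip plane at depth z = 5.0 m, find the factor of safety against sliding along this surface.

With seepage parallel to the slope and the water table at the surface, the effective normal stress on the slip plane uses the buoyant unit weight γ' = γ_sat − γ_w while the driving shear stress uses γ_sat:
FS = [c' + γ' z cos²β tanφ'] / [γ_sat z sinβ cosβ]
(For c' = 0 this reduces to FS = (γ'/γ_sat)·tanφ'/tanβ.)
γ' = 18.4 − 9.81 = 8.59 kN/m³
Numerator = 0.0 + 8.59·5.0·cos²15.1°·tan28.7° = 0.0 + 8.59·5.0·0.9321·0.5475 = 21.919 kPa
Denominator = 18.4·5.0·sin15.1°·cos15.1° = 18.4·5.0·0.2605·0.9655 = 23.139 kPa
FS = 21.919 / 23.139 = 0.947

FS = 0.95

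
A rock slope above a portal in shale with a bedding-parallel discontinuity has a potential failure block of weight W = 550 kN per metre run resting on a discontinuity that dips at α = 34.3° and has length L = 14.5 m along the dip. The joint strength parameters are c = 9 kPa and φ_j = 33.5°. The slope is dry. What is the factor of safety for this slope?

Resolving the block weight along and normal to the plane and applying the Mohr–Coulomb strength on the joint:
N' = W cosα = 550·cos34.3° = 454.4 kN/m
Driving force T = W sinα = 550·sin34.3° = 309.9 kN/m
Resisting force R = c·L + N'·tanφ_j = 9·14.5 + 454.4·tan33.5° = 130.5 + 300.7 = 431.2 kN/m
FS = R / T = 431.2 / 309.9 = 1.391

FS = 1.39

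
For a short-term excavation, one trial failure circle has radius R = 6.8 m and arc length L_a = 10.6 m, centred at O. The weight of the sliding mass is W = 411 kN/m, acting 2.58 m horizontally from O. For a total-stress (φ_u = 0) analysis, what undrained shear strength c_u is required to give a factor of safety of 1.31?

c_u = 19.3 kPa

FS = c_u·L_a·R / (W·d), so c_u = FS·W·d / (L_a·R).
c_u = 1.31·411·2.58 / (10.60·6.8) = 1389.1 / 72.08 = 19.27 kPa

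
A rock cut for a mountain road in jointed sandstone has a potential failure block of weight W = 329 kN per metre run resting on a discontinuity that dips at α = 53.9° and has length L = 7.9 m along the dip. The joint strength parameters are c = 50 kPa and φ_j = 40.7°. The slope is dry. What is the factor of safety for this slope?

FS = 2.11

Resolving the block weight along and normal to the plane and applying the Mohr–Coulomb strength on the joint:
N' = W cosα = 329·cos53.9° = 193.8 kN/m
Driving force T = W sinα = 329·sin53.9° = 265.8 kN/m
Resisting force R = c·L + N'·tanφ_j = 50·7.9 + 193.8·tan40.7° = 395.0 + 166.7 = 561.7 kN/m
FS = R / T = 561.7 / 265.8 = 2.113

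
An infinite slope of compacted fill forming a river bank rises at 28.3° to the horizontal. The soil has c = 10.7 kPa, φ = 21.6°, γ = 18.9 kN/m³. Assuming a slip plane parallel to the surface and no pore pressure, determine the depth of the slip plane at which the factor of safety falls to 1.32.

Setting FS = 1.32 in FS = [c + γz cos²β tanφ] / [γz sinβ cosβ] and solving for z:
z = c / [γ cosβ (FS·sinβ − cosβ·tanφ)]
  = 10.7 / [18.9·cos28.3°·(1.32·sin28.3° − cos28.3°·tan21.6°)]
  = 10.7 / [18.9·0.8805·(1.32·0.4741 − 0.8805·0.3959)]
  = 10.7 / 4.6127 = 2.320 m

z = 2.32 m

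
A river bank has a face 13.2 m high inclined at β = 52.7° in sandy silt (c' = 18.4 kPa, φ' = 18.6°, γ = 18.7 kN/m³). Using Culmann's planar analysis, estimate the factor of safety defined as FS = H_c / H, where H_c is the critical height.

H_c = (4c'/γ) · sinβ cosφ' / [1 − cos(β − φ')]
    = (4·18.4/18.7) · sin52.7°·cos18.6° / [1 − cos34.1°]
    = 3.936 · 0.7539 / 0.1719 = 17.26 m
FS = H_c / H = 17.26 / 13.2 = 1.307

FS = 1.31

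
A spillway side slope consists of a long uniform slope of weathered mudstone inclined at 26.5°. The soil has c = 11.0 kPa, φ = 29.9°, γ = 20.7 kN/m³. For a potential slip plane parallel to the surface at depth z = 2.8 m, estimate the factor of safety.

For an infinite slope with a slip plane parallel to the surface (no pore pressure): FS = [c + γz cos²β tanφ] / [γz sinβ cosβ].
γz = 20.7·2.8 = 57.96 kN/m²
Numerator = 11.0 + 57.96·cos²26.5°·tan29.9° = 11.0 + 57.96·0.8009·0.5750 = 37.693 kPa
Denominator = 57.96·sin26.5°·cos26.5° = 57.96·0.4462·0.8949 = 23.144 kPa
FS = 37.693 / 23.144 = 1.629

FS = 1.63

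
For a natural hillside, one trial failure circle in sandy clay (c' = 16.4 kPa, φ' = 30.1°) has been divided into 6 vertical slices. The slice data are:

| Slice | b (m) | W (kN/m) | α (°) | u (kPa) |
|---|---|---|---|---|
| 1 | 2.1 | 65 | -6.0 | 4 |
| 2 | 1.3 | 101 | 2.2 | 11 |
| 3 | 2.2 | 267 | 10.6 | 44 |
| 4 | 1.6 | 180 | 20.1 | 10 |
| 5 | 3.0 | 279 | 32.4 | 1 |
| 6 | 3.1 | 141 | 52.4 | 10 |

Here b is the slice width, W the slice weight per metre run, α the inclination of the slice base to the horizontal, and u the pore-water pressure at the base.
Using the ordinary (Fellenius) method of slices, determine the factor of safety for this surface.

Ordinary method of slices: FS = Σ[c'·Δl_i + (W_i cosα_i − u_i·Δl_i)·tanφ'] / Σ W_i sinα_i, with Δl_i = b_i / cosα_i.
Slice 1: Δl = 2.1/cos(-6.0°) = 2.112 m; N'_1 = 65·cos(-6.0°) − 4·2.112 = 56.2; c'Δl = 34.63; W sinα = -6.8
Slice 2: Δl = 1.3/cos2.2° = 1.301 m; N'_2 = 101·cos2.2° − 11·1.301 = 86.6; c'Δl = 21.34; W sinα = 3.9
Slice 3: Δl = 2.2/cos10.6° = 2.238 m; N'_3 = 267·cos10.6° − 44·2.238 = 164.0; c'Δl = 36.71; W sinα = 49.1
Slice 4: Δl = 1.6/cos20.1° = 1.704 m; N'_4 = 180·cos20.1° − 10·1.704 = 152.0; c'Δl = 27.94; W sinα = 61.9
Slice 5: Δl = 3.0/cos32.4° = 3.553 m; N'_5 = 279·cos32.4° − 1·3.553 = 232.0; c'Δl = 58.27; W sinα = 149.5
Slice 6: Δl = 3.1/cos52.4° = 5.081 m; N'_6 = 141·cos52.4° − 10·5.081 = 35.2; c'Δl = 83.32; W sinα = 111.7
Σc'Δl = 262.2 kN/m; ΣN' = 726.0 kN/m; ΣW sinα = 369.3 kN/m
Resisting = 262.2 + 726.0·tan30.1° = 262.2 + 420.9 = 683.1 kN/m
FS = 683.1 / 369.3 = 1.850

FS = 1.85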